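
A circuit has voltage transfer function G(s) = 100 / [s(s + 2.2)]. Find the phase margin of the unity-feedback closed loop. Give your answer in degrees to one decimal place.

12.6°

Gain crossover: |G(jω)| = 1 at ω ≈ 9.88 rad/s.
∠G(j9.88) = −90° − arctan(9.88/2.2) ≈ -167.45°
PM = 180° + (-167.45°) = 12.55°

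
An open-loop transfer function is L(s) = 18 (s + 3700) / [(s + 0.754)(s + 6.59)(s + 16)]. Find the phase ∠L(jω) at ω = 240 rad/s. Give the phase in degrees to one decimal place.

∠(j240 + 3700) = arctan(240/3700) = 3.71°
∠(j240 + 0.754) = arctan(240/0.754) = 89.82°
∠(j240 + 6.59) = arctan(240/6.59) = 88.43°
∠(j240 + 16) = arctan(240/16) = 86.19°
∠L(j240) = 3.71° − (89.82° + 88.43° + 86.19°) = -260.72°

-260.7°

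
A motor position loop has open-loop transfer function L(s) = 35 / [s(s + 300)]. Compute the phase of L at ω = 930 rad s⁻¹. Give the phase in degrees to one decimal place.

-162.1 deg

∠(j930 + 300) = arctan(930/300) = 72.12°
∠(j930) = 90.00°
∠L(j930) = − (72.12° + 90.00°) = -162.12°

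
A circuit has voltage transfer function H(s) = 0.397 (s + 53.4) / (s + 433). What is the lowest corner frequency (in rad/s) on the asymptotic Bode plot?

53.4 rad/s

Break frequencies occur at each pole and zero magnitude: 53.4 rad/s, 433 rad/s.
The lowest is 53.4 rad/s.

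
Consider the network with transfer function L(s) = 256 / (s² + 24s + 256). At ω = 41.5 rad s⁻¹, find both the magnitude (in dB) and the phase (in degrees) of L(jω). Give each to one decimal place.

|L| = -16.8 dB, ∠L = -145.8°

|(j41.5)² + 24(j41.5) + 256| = |-1466.2 + j996| = 1773
|L(j41.5)| = 256 / 1773 = 0.14443
20 log₁₀(0.14443) = -16.81 dB
∠[(j41.5)² + 24(j41.5) + 256] = ∠[-1466.2 + j996] = 145.81°
∠L(j41.5) = −145.81° = -145.81°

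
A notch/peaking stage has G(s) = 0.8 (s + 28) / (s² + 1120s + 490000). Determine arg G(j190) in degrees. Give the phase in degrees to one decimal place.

56.5 deg

∠(j190 + 28) = arctan(190/28) = 81.62°
∠[(j190)² + 1120(j190) + 490000] = ∠[4.539e+05 + j2.128e+05] = 25.12°
∠G(j190) = 81.62° − 25.12° = 56.50°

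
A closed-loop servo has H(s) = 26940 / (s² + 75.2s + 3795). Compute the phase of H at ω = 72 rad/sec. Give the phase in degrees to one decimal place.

∠[(j72)² + 75.2(j72) + 3795] = ∠[-1389 + j5414.4] = 104.39°
∠H(j72) = −104.39° = -104.39°

-104.4°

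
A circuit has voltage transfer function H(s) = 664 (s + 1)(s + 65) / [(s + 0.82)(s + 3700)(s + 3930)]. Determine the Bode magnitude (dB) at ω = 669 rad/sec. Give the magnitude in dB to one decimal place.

|j669 + 1| = √(669² + 1²) = 669
|j669 + 65| = √(669² + 65²) = 672.2
|j669 + 0.82| = √(669² + 0.82²) = 669
|j669 + 3700| = √(669² + 3700²) = 3760
|j669 + 3930| = √(669² + 3930²) = 3987
|H(j669)| = 664 × 669 × 672.2 / (669 × 3760 × 3987) = 0.029775
20 log₁₀(0.029775) = -30.52 dB

-30.5 dB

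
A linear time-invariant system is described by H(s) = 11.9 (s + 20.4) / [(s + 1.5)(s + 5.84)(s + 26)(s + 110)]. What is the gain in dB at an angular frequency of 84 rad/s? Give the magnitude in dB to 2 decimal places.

|j84 + 20.4| = √(84² + 20.4²) = 86.44
|j84 + 1.5| = √(84² + 1.5²) = 84.01
|j84 + 5.84| = √(84² + 5.84²) = 84.2
|j84 + 26| = √(84² + 26²) = 87.93
|j84 + 110| = √(84² + 110²) = 138.4
|H(j84)| = 11.9 × 86.44 / (84.01 × 84.2 × 87.93 × 138.4) = 1.1948e-05
20 log₁₀(1.1948e-05) = -98.454 dB

-98.45 dB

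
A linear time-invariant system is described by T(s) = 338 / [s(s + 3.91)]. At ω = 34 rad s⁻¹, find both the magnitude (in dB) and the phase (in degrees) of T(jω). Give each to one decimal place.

|T| = -10.7 dB, ∠T = -173.4 deg

|j34 + 3.91| = √(34² + 3.91²) = 34.22
|j34| = 34
|T(j34)| = 338 / (34.22 × 34) = 0.29047
20 log₁₀(0.29047) = -10.74 dB
∠(j34 + 3.91) = arctan(34/3.91) = 83.44°
∠(j34) = 90.00°
∠T(j34) = − (83.44° + 90.00°) = -173.44°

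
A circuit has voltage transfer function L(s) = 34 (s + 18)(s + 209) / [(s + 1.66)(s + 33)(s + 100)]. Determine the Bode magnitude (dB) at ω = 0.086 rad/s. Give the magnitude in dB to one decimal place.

|j0.086 + 18| = √(0.086² + 18²) = 18
|j0.086 + 209| = √(0.086² + 209²) = 209
|j0.086 + 1.66| = √(0.086² + 1.66²) = 1.662
|j0.086 + 33| = √(0.086² + 33²) = 33
|j0.086 + 100| = √(0.086² + 100²) = 100
|L(j0.086)| = 34 × 18 × 209 / (1.662 × 33 × 100) = 23.318
20 log₁₀(23.318) = 27.35 dB

27.4 dB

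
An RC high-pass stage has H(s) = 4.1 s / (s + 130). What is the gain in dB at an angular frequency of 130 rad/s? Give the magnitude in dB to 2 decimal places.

9.25 dB

|j130| = 130
|j130 + 130| = √(130² + 130²) = 183.8
|H(j130)| = 4.1 × 130 / 183.8 = 2.8991
20 log₁₀(2.8991) = 9.245 dB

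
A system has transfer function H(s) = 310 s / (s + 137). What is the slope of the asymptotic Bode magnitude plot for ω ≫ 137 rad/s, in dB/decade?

With 1 zero and 1 pole, the high-frequency asymptotic slope is 20 × (1 − 1) = 0 dB/decade.

0 dB/decade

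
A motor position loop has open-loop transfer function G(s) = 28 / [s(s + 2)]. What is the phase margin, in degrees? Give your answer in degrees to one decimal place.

Gain crossover: |G(jω)| = 1 at ω ≈ 5.11 rad/s.
∠G(j5.11) = −90° − arctan(5.11/2) ≈ -158.61°
PM = 180° + (-158.61°) = 21.39°

21.4°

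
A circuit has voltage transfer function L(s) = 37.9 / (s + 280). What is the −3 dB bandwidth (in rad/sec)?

For a single-pole low-pass, the −3 dB point is at the pole: ω = 280 rad/sec.

280 rad/sec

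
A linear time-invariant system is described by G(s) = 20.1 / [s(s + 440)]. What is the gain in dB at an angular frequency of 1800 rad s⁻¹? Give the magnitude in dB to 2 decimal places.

|j1800 + 440| = √(1800² + 440²) = 1853
|j1800| = 1800
|G(j1800)| = 20.1 / (1853 × 1800) = 6.0263e-06
20 log₁₀(6.0263e-06) = -104.399 dB

-104.40 dB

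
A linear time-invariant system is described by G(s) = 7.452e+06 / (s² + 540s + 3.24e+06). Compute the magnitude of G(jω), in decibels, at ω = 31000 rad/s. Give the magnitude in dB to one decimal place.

|(j31000)² + 540(j31000) + 3.24e+06| = |-9.5776e+08 + j1.674e+07| = 9.579e+08
|G(j31000)| = 7.452e+06 / 9.579e+08 = 0.0077795
20 log₁₀(0.0077795) = -42.18 dB

-42.2 dB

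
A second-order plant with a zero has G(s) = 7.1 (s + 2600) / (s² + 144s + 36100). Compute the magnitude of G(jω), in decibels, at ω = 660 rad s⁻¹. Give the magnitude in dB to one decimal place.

|j660 + 2600| = √(660² + 2600²) = 2682
|(j660)² + 144(j660) + 36100| = |-3.995e+05 + j95040| = 4.106e+05
|G(j660)| = 7.1 × 2682 / 4.106e+05 = 0.046379
20 log₁₀(0.046379) = -26.67 dB

-26.7 dB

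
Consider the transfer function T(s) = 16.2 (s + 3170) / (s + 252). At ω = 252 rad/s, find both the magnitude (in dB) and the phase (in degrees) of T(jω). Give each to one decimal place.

|j252 + 3170| = √(252² + 3170²) = 3180
|j252 + 252| = √(252² + 252²) = 356.4
|T(j252)| = 16.2 × 3180 / 356.4 = 144.55
20 log₁₀(144.55) = 43.20 dB
∠(j252 + 3170) = arctan(252/3170) = 4.55°
∠(j252 + 252) = arctan(252/252) = 45.00°
∠T(j252) = 4.55° − 45.00° = -40.45°

|T| = 43.2 dB, ∠T = -40.5°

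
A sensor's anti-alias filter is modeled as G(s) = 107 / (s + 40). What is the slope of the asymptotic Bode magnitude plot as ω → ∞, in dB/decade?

-20 dB/decade

With 0 zeros and 1 pole, the high-frequency asymptotic slope is 20 × (0 − 1) = -20 dB/decade.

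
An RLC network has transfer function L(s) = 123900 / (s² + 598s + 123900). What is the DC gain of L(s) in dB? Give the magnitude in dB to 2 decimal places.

L(0) = 123900 / 123900 = 1
20 log₁₀(1) = 0.000 dB

0.00 dB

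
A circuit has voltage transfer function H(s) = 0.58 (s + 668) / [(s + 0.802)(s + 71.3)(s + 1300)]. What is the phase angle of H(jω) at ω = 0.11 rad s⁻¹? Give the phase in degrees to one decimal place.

∠(j0.11 + 668) = arctan(0.11/668) = 0.01°
∠(j0.11 + 0.802) = arctan(0.11/0.802) = 7.81°
∠(j0.11 + 71.3) = arctan(0.11/71.3) = 0.09°
∠(j0.11 + 1300) = arctan(0.11/1300) = 0.00°
∠H(j0.11) = 0.01° − (7.81° + 0.09° + 0.00°) = -7.89°

-7.9°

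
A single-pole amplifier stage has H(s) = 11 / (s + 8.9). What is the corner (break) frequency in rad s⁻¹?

The single real pole at s = −8.9 gives a corner at ω = 8.9 rad s⁻¹.

8.9 rad s⁻¹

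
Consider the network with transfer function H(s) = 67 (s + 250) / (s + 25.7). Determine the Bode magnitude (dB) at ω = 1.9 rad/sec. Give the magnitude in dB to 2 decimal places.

|j1.9 + 250| = √(1.9² + 250²) = 250
|j1.9 + 25.7| = √(1.9² + 25.7²) = 25.77
|H(j1.9)| = 67 × 250 / 25.77 = 650
20 log₁₀(650) = 56.258 dB

56.26 dB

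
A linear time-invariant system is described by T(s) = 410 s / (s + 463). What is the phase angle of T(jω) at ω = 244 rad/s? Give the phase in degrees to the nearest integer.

∠(j244) = 90.00°
∠(j244 + 463) = arctan(244/463) = 27.79°
∠T(j244) = 90.00° − 27.79° = 62.21°

62°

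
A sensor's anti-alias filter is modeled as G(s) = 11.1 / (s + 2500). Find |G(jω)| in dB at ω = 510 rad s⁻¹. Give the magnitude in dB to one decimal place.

|j510 + 2500| = √(510² + 2500²) = 2551
|G(j510)| = 11.1 / 2551 = 0.0043504
20 log₁₀(0.0043504) = -47.23 dB

-47.2 dB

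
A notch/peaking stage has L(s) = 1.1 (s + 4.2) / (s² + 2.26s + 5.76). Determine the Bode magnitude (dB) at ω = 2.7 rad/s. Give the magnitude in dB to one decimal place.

-1.2 dB

|j2.7 + 4.2| = √(2.7² + 4.2²) = 4.993
|(j2.7)² + 2.26(j2.7) + 5.76| = |-1.53 + j6.102| = 6.291
|L(j2.7)| = 1.1 × 4.993 / 6.291 = 0.87306
20 log₁₀(0.87306) = -1.18 dB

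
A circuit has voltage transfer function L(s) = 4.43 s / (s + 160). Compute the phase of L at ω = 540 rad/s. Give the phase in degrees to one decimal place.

16.5°

∠(j540) = 90.00°
∠(j540 + 160) = arctan(540/160) = 73.50°
∠L(j540) = 90.00° − 73.50° = 16.50°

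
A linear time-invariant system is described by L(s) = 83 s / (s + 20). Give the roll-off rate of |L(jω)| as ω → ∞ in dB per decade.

With 1 zero and 1 pole, the high-frequency asymptotic slope is 20 × (1 − 1) = 0 dB/decade.

0 dB/decade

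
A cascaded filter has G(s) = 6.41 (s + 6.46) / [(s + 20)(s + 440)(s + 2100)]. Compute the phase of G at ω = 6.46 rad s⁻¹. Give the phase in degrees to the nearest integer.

∠(j6.46 + 6.46) = arctan(6.46/6.46) = 45.00°
∠(j6.46 + 20) = arctan(6.46/20) = 17.90°
∠(j6.46 + 440) = arctan(6.46/440) = 0.84°
∠(j6.46 + 2100) = arctan(6.46/2100) = 0.18°
∠G(j6.46) = 45.00° − (17.90° + 0.84° + 0.18°) = 26.08°

26°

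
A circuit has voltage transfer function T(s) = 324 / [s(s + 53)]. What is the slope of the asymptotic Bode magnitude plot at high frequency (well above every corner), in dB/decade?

With 0 zeros and 2 poles, the high-frequency asymptotic slope is 20 × (0 − 2) = -40 dB/decade.

-40 dB/decade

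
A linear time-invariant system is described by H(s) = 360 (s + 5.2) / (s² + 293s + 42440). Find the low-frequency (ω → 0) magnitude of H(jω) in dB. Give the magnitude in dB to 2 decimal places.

H(0) = 360 × 5.2 / 42440 = 0.044109
20 log₁₀(0.044109) = -27.109 dB

-27.11 dB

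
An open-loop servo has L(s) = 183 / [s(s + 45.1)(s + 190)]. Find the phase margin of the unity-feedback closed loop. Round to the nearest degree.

90°

Gain crossover: |L(jω)| = 1 at ω ≈ 0.0214 rad/s.
∠L(j0.0214) = −90° − arctan(0.0214/45.1) − arctan(0.0214/190) ≈ -90.03°
PM = 180° + (-90.03°) = 89.97°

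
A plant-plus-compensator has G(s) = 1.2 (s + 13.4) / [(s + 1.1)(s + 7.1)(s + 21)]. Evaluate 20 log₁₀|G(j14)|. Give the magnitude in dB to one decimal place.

-47.6 dB

|j14 + 13.4| = √(14² + 13.4²) = 19.38
|j14 + 1.1| = √(14² + 1.1²) = 14.04
|j14 + 7.1| = √(14² + 7.1²) = 15.7
|j14 + 21| = √(14² + 21²) = 25.24
|G(j14)| = 1.2 × 19.38 / (14.04 × 15.7 × 25.24) = 0.0041798
20 log₁₀(0.0041798) = -47.58 dB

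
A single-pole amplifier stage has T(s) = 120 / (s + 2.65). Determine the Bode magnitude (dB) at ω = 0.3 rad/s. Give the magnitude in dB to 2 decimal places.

33.06 dB

|j0.3 + 2.65| = √(0.3² + 2.65²) = 2.667
|T(j0.3)| = 120 / 2.667 = 44.996
20 log₁₀(44.996) = 33.063 dB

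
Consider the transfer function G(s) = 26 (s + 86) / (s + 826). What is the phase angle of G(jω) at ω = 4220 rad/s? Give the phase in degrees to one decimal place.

∠(j4220 + 86) = arctan(4220/86) = 88.83°
∠(j4220 + 826) = arctan(4220/826) = 78.93°
∠G(j4220) = 88.83° − 78.93° = 9.91°

9.9 deg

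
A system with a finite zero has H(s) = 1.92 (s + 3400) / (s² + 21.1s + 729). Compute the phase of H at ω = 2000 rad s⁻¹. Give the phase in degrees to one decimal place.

-148.9 deg

∠(j2000 + 3400) = arctan(2000/3400) = 30.47°
∠[(j2000)² + 21.1(j2000) + 729] = ∠[-3.9993e+06 + j42200] = 179.40°
∠H(j2000) = 30.47° − 179.40° = -148.93°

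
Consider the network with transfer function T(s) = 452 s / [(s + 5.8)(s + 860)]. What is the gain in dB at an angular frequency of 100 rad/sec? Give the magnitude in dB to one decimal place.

-5.7 dB

|j100| = 100
|j100 + 5.8| = √(100² + 5.8²) = 100.2
|j100 + 860| = √(100² + 860²) = 865.8
|T(j100)| = 452 × 100 / (100.2 × 865.8) = 0.52119
20 log₁₀(0.52119) = -5.66 dB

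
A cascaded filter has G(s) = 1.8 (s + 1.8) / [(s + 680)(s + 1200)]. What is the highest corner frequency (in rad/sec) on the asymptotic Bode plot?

Break frequencies occur at each pole and zero magnitude: 1.8 rad/sec, 680 rad/sec, 1200 rad/sec.
The highest is 1200 rad/sec.

1200 rad/sec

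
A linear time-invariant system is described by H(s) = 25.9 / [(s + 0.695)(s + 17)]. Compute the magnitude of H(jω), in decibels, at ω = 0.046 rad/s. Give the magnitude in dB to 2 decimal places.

|j0.046 + 0.695| = √(0.046² + 0.695²) = 0.6965
|j0.046 + 17| = √(0.046² + 17²) = 17
|H(j0.046)| = 25.9 / (0.6965 × 17) = 2.1873
20 log₁₀(2.1873) = 6.798 dB

6.80 dB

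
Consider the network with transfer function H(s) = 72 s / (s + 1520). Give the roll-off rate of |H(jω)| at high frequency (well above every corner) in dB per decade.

With 1 zero and 1 pole, the high-frequency asymptotic slope is 20 × (1 − 1) = 0 dB/decade.

0 dB/decade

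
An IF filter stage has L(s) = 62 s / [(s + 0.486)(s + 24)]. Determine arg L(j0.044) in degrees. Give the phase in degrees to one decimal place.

∠(j0.044) = 90.00°
∠(j0.044 + 0.486) = arctan(0.044/0.486) = 5.17°
∠(j0.044 + 24) = arctan(0.044/24) = 0.11°
∠L(j0.044) = 90.00° − (5.17° + 0.11°) = 84.72°

84.7°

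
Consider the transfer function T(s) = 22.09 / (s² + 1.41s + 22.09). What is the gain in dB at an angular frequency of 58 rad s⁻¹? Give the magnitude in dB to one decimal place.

|(j58)² + 1.41(j58) + 22.09| = |-3341.9 + j81.78| = 3343
|T(j58)| = 22.09 / 3343 = 0.006608
20 log₁₀(0.006608) = -43.60 dB

-43.6 dB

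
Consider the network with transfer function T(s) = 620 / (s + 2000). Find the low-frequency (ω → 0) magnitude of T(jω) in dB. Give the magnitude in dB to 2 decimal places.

T(0) = 620 / 2000 = 0.31
20 log₁₀(0.31) = -10.173 dB

-10.17 dB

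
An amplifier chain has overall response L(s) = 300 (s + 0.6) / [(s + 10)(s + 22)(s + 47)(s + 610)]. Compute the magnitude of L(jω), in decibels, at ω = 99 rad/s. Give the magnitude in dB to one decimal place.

|j99 + 0.6| = √(99² + 0.6²) = 99
|j99 + 10| = √(99² + 10²) = 99.5
|j99 + 22| = √(99² + 22²) = 101.4
|j99 + 47| = √(99² + 47²) = 109.6
|j99 + 610| = √(99² + 610²) = 618
|L(j99)| = 300 × 99 / (99.5 × 101.4 × 109.6 × 618) = 4.3459e-05
20 log₁₀(4.3459e-05) = -87.24 dB

-87.2 dB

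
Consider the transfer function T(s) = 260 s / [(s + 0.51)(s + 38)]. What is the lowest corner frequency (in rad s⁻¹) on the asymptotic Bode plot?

Break frequencies occur at each pole and zero magnitude: 0.51 rad s⁻¹, 38 rad s⁻¹.
The lowest is 0.51 rad s⁻¹.

0.51 rad s⁻¹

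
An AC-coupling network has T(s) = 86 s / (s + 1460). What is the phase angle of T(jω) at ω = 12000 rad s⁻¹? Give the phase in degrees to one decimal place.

6.9°

∠(j12000) = 90.00°
∠(j12000 + 1460) = arctan(12000/1460) = 83.06°
∠T(j12000) = 90.00° − 83.06° = 6.94°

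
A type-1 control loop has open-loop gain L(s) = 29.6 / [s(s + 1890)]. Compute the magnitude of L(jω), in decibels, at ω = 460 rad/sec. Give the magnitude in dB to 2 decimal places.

-89.61 dB

|j460 + 1890| = √(460² + 1890²) = 1945
|j460| = 460
|L(j460)| = 29.6 / (1945 × 460) = 3.3081e-05
20 log₁₀(3.3081e-05) = -89.608 dB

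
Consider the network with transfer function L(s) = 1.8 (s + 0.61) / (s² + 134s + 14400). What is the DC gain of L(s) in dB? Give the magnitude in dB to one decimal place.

L(0) = 1.8 × 0.61 / 14400 = 7.625e-05
20 log₁₀(7.625e-05) = -82.36 dB

-82.4 dB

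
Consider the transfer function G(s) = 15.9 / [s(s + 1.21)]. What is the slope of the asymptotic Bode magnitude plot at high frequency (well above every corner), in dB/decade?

-40 dB/decade

With 0 zeros and 2 poles, the high-frequency asymptotic slope is 20 × (0 − 2) = -40 dB/decade.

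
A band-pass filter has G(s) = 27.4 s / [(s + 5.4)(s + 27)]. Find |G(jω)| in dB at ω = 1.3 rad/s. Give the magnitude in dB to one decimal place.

-12.5 dB

|j1.3| = 1.3
|j1.3 + 5.4| = √(1.3² + 5.4²) = 5.554
|j1.3 + 27| = √(1.3² + 27²) = 27.03
|G(j1.3)| = 27.4 × 1.3 / (5.554 × 27.03) = 0.23725
20 log₁₀(0.23725) = -12.50 dB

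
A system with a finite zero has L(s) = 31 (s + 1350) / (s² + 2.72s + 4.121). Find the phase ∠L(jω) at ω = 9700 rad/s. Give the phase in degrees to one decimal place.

-97.9°

∠(j9700 + 1350) = arctan(9700/1350) = 82.08°
∠[(j9700)² + 2.72(j9700) + 4.121] = ∠[-9.409e+07 + j26384] = 179.98°
∠L(j9700) = 82.08° − 179.98° = -97.91°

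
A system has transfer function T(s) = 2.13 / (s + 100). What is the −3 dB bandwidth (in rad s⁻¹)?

100 rad s⁻¹

For a single-pole low-pass, the −3 dB point is at the pole: ω = 100 rad s⁻¹.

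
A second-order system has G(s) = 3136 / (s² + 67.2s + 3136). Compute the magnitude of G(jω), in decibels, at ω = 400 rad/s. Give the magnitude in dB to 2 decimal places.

-34.11 dB

|(j400)² + 67.2(j400) + 3136| = |-1.5686e+05 + j26880| = 1.592e+05
|G(j400)| = 3136 / 1.592e+05 = 0.019705
20 log₁₀(0.019705) = -34.109 dB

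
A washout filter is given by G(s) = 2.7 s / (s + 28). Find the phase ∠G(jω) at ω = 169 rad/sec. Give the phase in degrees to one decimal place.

∠(j169) = 90.00°
∠(j169 + 28) = arctan(169/28) = 80.59°
∠G(j169) = 90.00° − 80.59° = 9.41°

9.4 deg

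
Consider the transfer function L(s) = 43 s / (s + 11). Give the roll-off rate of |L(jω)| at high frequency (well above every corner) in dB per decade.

With 1 zero and 1 pole, the high-frequency asymptotic slope is 20 × (1 − 1) = 0 dB/decade.

0 dB/decade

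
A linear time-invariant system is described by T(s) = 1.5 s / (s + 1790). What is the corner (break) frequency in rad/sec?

The single real pole at s = −1790 gives a corner at ω = 1790 rad/sec.

1790 rad/sec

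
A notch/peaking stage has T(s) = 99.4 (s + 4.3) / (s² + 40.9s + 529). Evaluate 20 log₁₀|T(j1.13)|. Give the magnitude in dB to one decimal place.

|j1.13 + 4.3| = √(1.13² + 4.3²) = 4.446
|(j1.13)² + 40.9(j1.13) + 529| = |527.72 + j46.217| = 529.7
|T(j1.13)| = 99.4 × 4.446 / 529.7 = 0.83424
20 log₁₀(0.83424) = -1.57 dB

-1.6 dB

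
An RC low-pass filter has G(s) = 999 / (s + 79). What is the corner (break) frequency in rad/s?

The single real pole at s = −79 gives a corner at ω = 79 rad/s.

79 rad/s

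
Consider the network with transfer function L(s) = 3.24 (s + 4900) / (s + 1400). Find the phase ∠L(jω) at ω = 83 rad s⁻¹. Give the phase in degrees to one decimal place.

-2.4°

∠(j83 + 4900) = arctan(83/4900) = 0.97°
∠(j83 + 1400) = arctan(83/1400) = 3.39°
∠L(j83) = 0.97° − 3.39° = -2.42°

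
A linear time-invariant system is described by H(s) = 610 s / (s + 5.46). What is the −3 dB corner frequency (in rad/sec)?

5.46 rad/sec

For a single-pole high-pass, the −3 dB point is at the pole: ω = 5.46 rad/sec.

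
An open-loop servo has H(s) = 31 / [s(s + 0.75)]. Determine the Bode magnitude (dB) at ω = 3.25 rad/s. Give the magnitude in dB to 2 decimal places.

9.13 dB

|j3.25 + 0.75| = √(3.25² + 0.75²) = 3.335
|j3.25| = 3.25
|H(j3.25)| = 31 / (3.335 × 3.25) = 2.8598
20 log₁₀(2.8598) = 9.127 dB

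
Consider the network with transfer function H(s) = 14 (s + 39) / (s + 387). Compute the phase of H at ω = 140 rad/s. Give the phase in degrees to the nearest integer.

∠(j140 + 39) = arctan(140/39) = 74.43°
∠(j140 + 387) = arctan(140/387) = 19.89°
∠H(j140) = 74.43° − 19.89° = 54.55°

55°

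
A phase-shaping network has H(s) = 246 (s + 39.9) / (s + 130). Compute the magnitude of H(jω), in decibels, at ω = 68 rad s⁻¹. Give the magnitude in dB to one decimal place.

42.4 dB

|j68 + 39.9| = √(68² + 39.9²) = 78.84
|j68 + 130| = √(68² + 130²) = 146.7
|H(j68)| = 246 × 78.84 / 146.7 = 132.2
20 log₁₀(132.2) = 42.42 dB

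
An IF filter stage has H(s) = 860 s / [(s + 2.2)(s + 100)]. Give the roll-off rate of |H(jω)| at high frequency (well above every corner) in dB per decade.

-20 dB/decade

With 1 zero and 2 poles, the high-frequency asymptotic slope is 20 × (1 − 2) = -20 dB/decade.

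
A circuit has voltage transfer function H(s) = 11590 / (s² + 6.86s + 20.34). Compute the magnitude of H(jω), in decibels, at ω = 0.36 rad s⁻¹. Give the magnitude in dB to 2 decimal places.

55.11 dB

|(j0.36)² + 6.86(j0.36) + 20.34| = |20.21 + j2.4696| = 20.36
|H(j0.36)| = 11590 / 20.36 = 569.23
20 log₁₀(569.23) = 55.106 dB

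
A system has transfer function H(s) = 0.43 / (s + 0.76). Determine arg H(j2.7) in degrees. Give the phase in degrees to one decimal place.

∠(j2.7 + 0.76) = arctan(2.7/0.76) = 74.28°
∠H(j2.7) = −74.28° = -74.28°

-74.3°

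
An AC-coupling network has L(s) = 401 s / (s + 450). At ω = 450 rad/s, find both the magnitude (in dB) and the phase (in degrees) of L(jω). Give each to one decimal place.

|j450| = 450
|j450 + 450| = √(450² + 450²) = 636.4
|L(j450)| = 401 × 450 / 636.4 = 283.55
20 log₁₀(283.55) = 49.05 dB
∠(j450) = 90.00°
∠(j450 + 450) = arctan(450/450) = 45.00°
∠L(j450) = 90.00° − 45.00° = 45.00°

|L| = 49.1 dB, ∠L = 45.0 deg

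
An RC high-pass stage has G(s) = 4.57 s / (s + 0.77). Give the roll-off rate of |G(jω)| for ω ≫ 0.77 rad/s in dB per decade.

0 dB/decade

With 1 zero and 1 pole, the high-frequency asymptotic slope is 20 × (1 − 1) = 0 dB/decade.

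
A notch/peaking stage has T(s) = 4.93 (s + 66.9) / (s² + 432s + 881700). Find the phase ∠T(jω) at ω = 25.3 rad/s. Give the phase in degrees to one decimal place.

20.0°

∠(j25.3 + 66.9) = arctan(25.3/66.9) = 20.72°
∠[(j25.3)² + 432(j25.3) + 881700] = ∠[8.8106e+05 + j10930] = 0.71°
∠T(j25.3) = 20.72° − 0.71° = 20.00°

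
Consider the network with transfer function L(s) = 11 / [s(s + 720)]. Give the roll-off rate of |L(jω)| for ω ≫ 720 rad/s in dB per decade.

-40 dB/decade

With 0 zeros and 2 poles, the high-frequency asymptotic slope is 20 × (0 − 2) = -40 dB/decade.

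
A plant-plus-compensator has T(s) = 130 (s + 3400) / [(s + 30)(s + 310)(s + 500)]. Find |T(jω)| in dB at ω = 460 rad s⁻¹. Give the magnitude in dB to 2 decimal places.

|j460 + 3400| = √(460² + 3400²) = 3431
|j460 + 30| = √(460² + 30²) = 461
|j460 + 310| = √(460² + 310²) = 554.7
|j460 + 500| = √(460² + 500²) = 679.4
|T(j460)| = 130 × 3431 / (461 × 554.7 × 679.4) = 0.0025673
20 log₁₀(0.0025673) = -51.810 dB

-51.81 dB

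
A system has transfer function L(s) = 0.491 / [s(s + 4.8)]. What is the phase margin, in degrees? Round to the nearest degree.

Gain crossover: |L(jω)| = 1 at ω ≈ 0.102 rad/s.
∠L(j0.102) = −90° − arctan(0.102/4.8) ≈ -91.22°
PM = 180° + (-91.22°) = 88.78°

89 deg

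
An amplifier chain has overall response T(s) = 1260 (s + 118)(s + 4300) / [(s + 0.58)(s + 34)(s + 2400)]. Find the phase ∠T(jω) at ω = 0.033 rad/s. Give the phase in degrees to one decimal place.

-3.3°

∠(j0.033 + 118) = arctan(0.033/118) = 0.02°
∠(j0.033 + 4300) = arctan(0.033/4300) = 0.00°
∠(j0.033 + 0.58) = arctan(0.033/0.58) = 3.26°
∠(j0.033 + 34) = arctan(0.033/34) = 0.06°
∠(j0.033 + 2400) = arctan(0.033/2400) = 0.00°
∠T(j0.033) = 0.02° + 0.00° − (3.26° + 0.06° + 0.00°) = -3.30°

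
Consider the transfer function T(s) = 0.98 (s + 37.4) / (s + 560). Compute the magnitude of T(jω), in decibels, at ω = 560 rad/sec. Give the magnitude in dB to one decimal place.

|j560 + 37.4| = √(560² + 37.4²) = 561.2
|j560 + 560| = √(560² + 560²) = 792
|T(j560)| = 0.98 × 561.2 / 792 = 0.69451
20 log₁₀(0.69451) = -3.17 dB

-3.2 dB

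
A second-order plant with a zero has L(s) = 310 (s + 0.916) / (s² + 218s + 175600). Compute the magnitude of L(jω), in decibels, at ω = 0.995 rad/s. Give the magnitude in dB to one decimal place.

-52.4 dB

|j0.995 + 0.916| = √(0.995² + 0.916²) = 1.352
|(j0.995)² + 218(j0.995) + 175600| = |1.756e+05 + j216.91| = 1.756e+05
|L(j0.995)| = 310 × 1.352 / 1.756e+05 = 0.0023876
20 log₁₀(0.0023876) = -52.44 dB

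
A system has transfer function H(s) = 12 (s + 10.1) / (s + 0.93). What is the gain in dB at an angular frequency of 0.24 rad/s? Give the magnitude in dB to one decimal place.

42.0 dB

|j0.24 + 10.1| = √(0.24² + 10.1²) = 10.1
|j0.24 + 0.93| = √(0.24² + 0.93²) = 0.9605
|H(j0.24)| = 12 × 10.1 / 0.9605 = 126.22
20 log₁₀(126.22) = 42.02 dB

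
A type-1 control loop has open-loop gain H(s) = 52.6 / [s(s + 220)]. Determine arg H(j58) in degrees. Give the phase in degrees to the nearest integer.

-105°

∠(j58 + 220) = arctan(58/220) = 14.77°
∠(j58) = 90.00°
∠H(j58) = − (14.77° + 90.00°) = -104.77°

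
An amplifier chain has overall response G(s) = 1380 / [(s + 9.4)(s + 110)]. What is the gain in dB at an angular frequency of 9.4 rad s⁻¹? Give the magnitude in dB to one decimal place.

|j9.4 + 9.4| = √(9.4² + 9.4²) = 13.29
|j9.4 + 110| = √(9.4² + 110²) = 110.4
|G(j9.4)| = 1380 / (13.29 × 110.4) = 0.94029
20 log₁₀(0.94029) = -0.53 dB

-0.5 dB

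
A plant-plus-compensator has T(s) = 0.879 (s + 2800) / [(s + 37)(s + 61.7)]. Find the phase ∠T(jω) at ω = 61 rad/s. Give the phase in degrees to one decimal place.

∠(j61 + 2800) = arctan(61/2800) = 1.25°
∠(j61 + 37) = arctan(61/37) = 58.76°
∠(j61 + 61.7) = arctan(61/61.7) = 44.67°
∠T(j61) = 1.25° − (58.76° + 44.67°) = -102.19°

-102.2 deg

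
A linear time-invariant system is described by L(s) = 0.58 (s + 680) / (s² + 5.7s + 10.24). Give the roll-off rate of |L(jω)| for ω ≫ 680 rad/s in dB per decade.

-20 dB/decade

With 1 zero and 2 poles, the high-frequency asymptotic slope is 20 × (1 − 2) = -20 dB/decade.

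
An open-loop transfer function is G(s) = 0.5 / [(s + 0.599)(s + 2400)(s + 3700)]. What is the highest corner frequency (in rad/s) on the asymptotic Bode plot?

3700 rad/s

Break frequencies occur at each pole and zero magnitude: 0.599 rad/s, 2400 rad/s, 3700 rad/s.
The highest is 3700 rad/s.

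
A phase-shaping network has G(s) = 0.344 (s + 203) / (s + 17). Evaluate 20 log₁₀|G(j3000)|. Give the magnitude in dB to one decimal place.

-9.2 dB

|j3000 + 203| = √(3000² + 203²) = 3007
|j3000 + 17| = √(3000² + 17²) = 3000
|G(j3000)| = 0.344 × 3007 / 3000 = 0.34478
20 log₁₀(0.34478) = -9.25 dB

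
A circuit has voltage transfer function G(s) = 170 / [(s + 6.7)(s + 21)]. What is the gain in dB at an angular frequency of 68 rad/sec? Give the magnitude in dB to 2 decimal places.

|j68 + 6.7| = √(68² + 6.7²) = 68.33
|j68 + 21| = √(68² + 21²) = 71.17
|G(j68)| = 170 / (68.33 × 71.17) = 0.034958
20 log₁₀(0.034958) = -29.129 dB

-29.13 dB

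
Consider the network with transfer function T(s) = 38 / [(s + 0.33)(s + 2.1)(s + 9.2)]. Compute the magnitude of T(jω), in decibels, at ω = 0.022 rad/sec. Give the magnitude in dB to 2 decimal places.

|j0.022 + 0.33| = √(0.022² + 0.33²) = 0.3307
|j0.022 + 2.1| = √(0.022² + 2.1²) = 2.1
|j0.022 + 9.2| = √(0.022² + 9.2²) = 9.2
|T(j0.022)| = 38 / (0.3307 × 2.1 × 9.2) = 5.9467
20 log₁₀(5.9467) = 15.485 dB

15.49 dB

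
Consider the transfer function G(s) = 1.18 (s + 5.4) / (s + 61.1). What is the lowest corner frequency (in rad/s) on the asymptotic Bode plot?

5.4 rad/s

Break frequencies occur at each pole and zero magnitude: 5.4 rad/s, 61.1 rad/s.
The lowest is 5.4 rad/s.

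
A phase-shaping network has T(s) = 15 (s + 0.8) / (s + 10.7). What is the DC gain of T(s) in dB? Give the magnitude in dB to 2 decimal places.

T(0) = 15 × 0.8 / 10.7 = 1.1215
20 log₁₀(1.1215) = 0.996 dB

1.00 dB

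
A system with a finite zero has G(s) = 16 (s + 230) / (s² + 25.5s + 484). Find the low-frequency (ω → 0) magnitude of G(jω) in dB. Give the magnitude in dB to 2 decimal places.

17.62 dB

G(0) = 16 × 230 / 484 = 7.6033
20 log₁₀(7.6033) = 17.620 dB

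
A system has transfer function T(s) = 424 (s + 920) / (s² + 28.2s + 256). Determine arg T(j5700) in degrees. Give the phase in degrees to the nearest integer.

-99°

∠(j5700 + 920) = arctan(5700/920) = 80.83°
∠[(j5700)² + 28.2(j5700) + 256] = ∠[-3.249e+07 + j1.6074e+05] = 179.72°
∠T(j5700) = 80.83° − 179.72° = -98.89°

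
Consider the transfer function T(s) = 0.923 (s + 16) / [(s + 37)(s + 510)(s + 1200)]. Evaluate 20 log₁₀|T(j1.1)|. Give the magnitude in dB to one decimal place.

-123.7 dB

|j1.1 + 16| = √(1.1² + 16²) = 16.04
|j1.1 + 37| = √(1.1² + 37²) = 37.02
|j1.1 + 510| = √(1.1² + 510²) = 510
|j1.1 + 1200| = √(1.1² + 1200²) = 1200
|T(j1.1)| = 0.923 × 16.04 / (37.02 × 510 × 1200) = 6.5343e-07
20 log₁₀(6.5343e-07) = -123.70 dB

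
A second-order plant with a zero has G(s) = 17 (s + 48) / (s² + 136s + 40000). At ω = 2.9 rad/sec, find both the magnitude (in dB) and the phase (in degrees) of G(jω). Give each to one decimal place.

|G| = -33.8 dB, ∠G = 2.9°

|j2.9 + 48| = √(2.9² + 48²) = 48.09
|(j2.9)² + 136(j2.9) + 40000| = |39992 + j394.4| = 3.999e+04
|G(j2.9)| = 17 × 48.09 / 3.999e+04 = 0.020441
20 log₁₀(0.020441) = -33.79 dB
∠(j2.9 + 48) = arctan(2.9/48) = 3.46°
∠[(j2.9)² + 136(j2.9) + 40000] = ∠[39992 + j394.4] = 0.57°
∠G(j2.9) = 3.46° − 0.57° = 2.89°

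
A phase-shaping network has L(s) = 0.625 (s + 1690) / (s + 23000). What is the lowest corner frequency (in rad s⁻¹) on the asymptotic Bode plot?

Break frequencies occur at each pole and zero magnitude: 1690 rad s⁻¹, 23000 rad s⁻¹.
The lowest is 1690 rad s⁻¹.

1690 rad s⁻¹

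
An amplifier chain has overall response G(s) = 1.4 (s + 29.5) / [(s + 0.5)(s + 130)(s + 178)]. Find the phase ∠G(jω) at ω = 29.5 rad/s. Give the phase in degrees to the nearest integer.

-66°

∠(j29.5 + 29.5) = arctan(29.5/29.5) = 45.00°
∠(j29.5 + 0.5) = arctan(29.5/0.5) = 89.03°
∠(j29.5 + 130) = arctan(29.5/130) = 12.79°
∠(j29.5 + 178) = arctan(29.5/178) = 9.41°
∠G(j29.5) = 45.00° − (89.03° + 12.79° + 9.41°) = -66.22°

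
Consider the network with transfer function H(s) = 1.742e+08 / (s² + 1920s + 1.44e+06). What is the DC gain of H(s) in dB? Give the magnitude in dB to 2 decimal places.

H(0) = 1.742e+08 / 1.44e+06 = 120.97
20 log₁₀(120.97) = 41.654 dB

41.65 dB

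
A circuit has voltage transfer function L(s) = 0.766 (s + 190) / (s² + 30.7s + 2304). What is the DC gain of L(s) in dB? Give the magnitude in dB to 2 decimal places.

-23.99 dB

L(0) = 0.766 × 190 / 2304 = 0.063168
20 log₁₀(0.063168) = -23.990 dB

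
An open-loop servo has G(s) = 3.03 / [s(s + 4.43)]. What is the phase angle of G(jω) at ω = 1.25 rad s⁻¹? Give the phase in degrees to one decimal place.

∠(j1.25 + 4.43) = arctan(1.25/4.43) = 15.76°
∠(j1.25) = 90.00°
∠G(j1.25) = − (15.76° + 90.00°) = -105.76°

-105.8°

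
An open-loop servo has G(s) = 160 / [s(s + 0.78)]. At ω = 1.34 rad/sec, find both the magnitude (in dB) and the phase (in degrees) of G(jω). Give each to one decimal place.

|j1.34 + 0.78| = √(1.34² + 0.78²) = 1.55
|j1.34| = 1.34
|G(j1.34)| = 160 / (1.55 × 1.34) = 77.01
20 log₁₀(77.01) = 37.73 dB
∠(j1.34 + 0.78) = arctan(1.34/0.78) = 59.80°
∠(j1.34) = 90.00°
∠G(j1.34) = − (59.80° + 90.00°) = -149.80°

|G| = 37.7 dB, ∠G = -149.8°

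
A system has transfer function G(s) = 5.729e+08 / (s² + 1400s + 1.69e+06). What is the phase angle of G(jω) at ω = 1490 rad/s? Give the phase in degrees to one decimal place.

-104.3°

∠[(j1490)² + 1400(j1490) + 1.69e+06] = ∠[-5.301e+05 + j2.086e+06] = 104.26°
∠G(j1490) = −104.26° = -104.26°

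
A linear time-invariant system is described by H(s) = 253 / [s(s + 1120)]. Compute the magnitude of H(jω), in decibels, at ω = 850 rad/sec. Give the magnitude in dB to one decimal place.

|j850 + 1120| = √(850² + 1120²) = 1406
|j850| = 850
|H(j850)| = 253 / (1406 × 850) = 0.00021169
20 log₁₀(0.00021169) = -73.49 dB

-73.5 dB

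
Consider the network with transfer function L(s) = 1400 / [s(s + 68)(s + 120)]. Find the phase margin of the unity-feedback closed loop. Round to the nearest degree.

Gain crossover: |L(jω)| = 1 at ω ≈ 0.172 rad/sec.
∠L(j0.172) = −90° − arctan(0.172/68) − arctan(0.172/120) ≈ -90.23°
PM = 180° + (-90.23°) = 89.77°

90°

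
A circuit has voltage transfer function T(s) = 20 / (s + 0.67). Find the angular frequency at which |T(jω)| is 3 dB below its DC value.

0.67 rad/s

For a single-pole low-pass, the −3 dB point is at the pole: ω = 0.67 rad/s.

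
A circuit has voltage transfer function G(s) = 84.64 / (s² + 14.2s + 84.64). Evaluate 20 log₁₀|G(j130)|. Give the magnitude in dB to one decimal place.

-46.0 dB

|(j130)² + 14.2(j130) + 84.64| = |-16815 + j1846| = 1.692e+04
|G(j130)| = 84.64 / 1.692e+04 = 0.0050034
20 log₁₀(0.0050034) = -46.01 dB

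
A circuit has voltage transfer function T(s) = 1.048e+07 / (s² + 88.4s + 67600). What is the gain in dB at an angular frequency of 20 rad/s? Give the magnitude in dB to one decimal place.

|(j20)² + 88.4(j20) + 67600| = |67200 + j1768| = 6.722e+04
|T(j20)| = 1.048e+07 / 6.722e+04 = 155.9
20 log₁₀(155.9) = 43.86 dB

43.9 dB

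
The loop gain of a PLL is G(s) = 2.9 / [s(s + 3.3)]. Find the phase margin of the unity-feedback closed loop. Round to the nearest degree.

Gain crossover: |G(jω)| = 1 at ω ≈ 0.851 rad s⁻¹.
∠G(j0.851) = −90° − arctan(0.851/3.3) ≈ -104.46°
PM = 180° + (-104.46°) = 75.54°

76°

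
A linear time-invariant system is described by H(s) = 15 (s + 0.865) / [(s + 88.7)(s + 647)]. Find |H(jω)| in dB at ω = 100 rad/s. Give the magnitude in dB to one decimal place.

-35.3 dB

|j100 + 0.865| = √(100² + 0.865²) = 100
|j100 + 88.7| = √(100² + 88.7²) = 133.7
|j100 + 647| = √(100² + 647²) = 654.7
|H(j100)| = 15 × 100 / (133.7 × 654.7) = 0.017141
20 log₁₀(0.017141) = -35.32 dB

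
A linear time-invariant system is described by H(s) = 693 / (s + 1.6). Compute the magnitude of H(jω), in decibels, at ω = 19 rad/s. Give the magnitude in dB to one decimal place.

31.2 dB

|j19 + 1.6| = √(19² + 1.6²) = 19.07
|H(j19)| = 693 / 19.07 = 36.345
20 log₁₀(36.345) = 31.21 dB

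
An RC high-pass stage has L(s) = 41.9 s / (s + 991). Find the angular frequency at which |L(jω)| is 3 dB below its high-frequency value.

991 rad/sec

For a single-pole high-pass, the −3 dB point is at the pole: ω = 991 rad/sec.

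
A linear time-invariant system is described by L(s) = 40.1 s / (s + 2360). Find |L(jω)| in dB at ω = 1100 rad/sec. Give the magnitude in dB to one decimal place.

|j1100| = 1100
|j1100 + 2360| = √(1100² + 2360²) = 2604
|L(j1100)| = 40.1 × 1100 / 2604 = 16.941
20 log₁₀(16.941) = 24.58 dB

24.6 dB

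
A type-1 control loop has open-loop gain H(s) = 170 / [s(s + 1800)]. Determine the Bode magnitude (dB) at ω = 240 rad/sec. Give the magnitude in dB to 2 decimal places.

-68.18 dB

|j240 + 1800| = √(240² + 1800²) = 1816
|j240| = 240
|H(j240)| = 170 / (1816 × 240) = 0.00039007
20 log₁₀(0.00039007) = -68.177 dB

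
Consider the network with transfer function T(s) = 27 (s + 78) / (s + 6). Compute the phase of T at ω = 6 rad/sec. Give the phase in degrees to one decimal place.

∠(j6 + 78) = arctan(6/78) = 4.40°
∠(j6 + 6) = arctan(6/6) = 45.00°
∠T(j6) = 4.40° − 45.00° = -40.60°

-40.6°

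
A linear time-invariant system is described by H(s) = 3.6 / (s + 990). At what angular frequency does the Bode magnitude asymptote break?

990 rad/s

The single real pole at s = −990 gives a corner at ω = 990 rad/s.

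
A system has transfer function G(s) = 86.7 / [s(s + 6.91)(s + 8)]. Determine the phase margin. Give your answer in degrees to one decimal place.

Gain crossover: |G(jω)| = 1 at ω ≈ 1.51 rad/sec.
∠G(j1.51) = −90° − arctan(1.51/6.91) − arctan(1.51/8) ≈ -112.96°
PM = 180° + (-112.96°) = 67.04°

67.0 deg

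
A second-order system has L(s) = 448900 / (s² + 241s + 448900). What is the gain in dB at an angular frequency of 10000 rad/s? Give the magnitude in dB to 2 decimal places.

-46.92 dB

|(j10000)² + 241(j10000) + 448900| = |-9.9551e+07 + j2.41e+06| = 9.958e+07
|L(j10000)| = 448900 / 9.958e+07 = 0.0045079
20 log₁₀(0.0045079) = -46.920 dB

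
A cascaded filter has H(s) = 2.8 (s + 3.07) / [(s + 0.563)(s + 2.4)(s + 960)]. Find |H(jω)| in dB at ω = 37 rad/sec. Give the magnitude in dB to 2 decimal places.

|j37 + 3.07| = √(37² + 3.07²) = 37.13
|j37 + 0.563| = √(37² + 0.563²) = 37
|j37 + 2.4| = √(37² + 2.4²) = 37.08
|j37 + 960| = √(37² + 960²) = 960.7
|H(j37)| = 2.8 × 37.13 / (37 × 37.08 × 960.7) = 7.8866e-05
20 log₁₀(7.8866e-05) = -82.062 dB

-82.06 dB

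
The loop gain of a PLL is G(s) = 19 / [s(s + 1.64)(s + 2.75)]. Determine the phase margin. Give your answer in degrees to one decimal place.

Gain crossover: |G(jω)| = 1 at ω ≈ 2.08 rad/s.
∠G(j2.08) = −90° − arctan(2.08/1.64) − arctan(2.08/2.75) ≈ -178.85°
PM = 180° + (-178.85°) = 1.15°

1.1°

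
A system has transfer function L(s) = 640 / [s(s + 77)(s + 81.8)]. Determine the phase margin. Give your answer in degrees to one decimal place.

Gain crossover: |L(jω)| = 1 at ω ≈ 0.102 rad/sec.
∠L(j0.102) = −90° − arctan(0.102/77) − arctan(0.102/81.8) ≈ -90.15°
PM = 180° + (-90.15°) = 89.85°

89.9°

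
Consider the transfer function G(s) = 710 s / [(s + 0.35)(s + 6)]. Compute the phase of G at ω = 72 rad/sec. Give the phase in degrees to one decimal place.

-85.0°

∠(j72) = 90.00°
∠(j72 + 0.35) = arctan(72/0.35) = 89.72°
∠(j72 + 6) = arctan(72/6) = 85.24°
∠G(j72) = 90.00° − (89.72° + 85.24°) = -84.96°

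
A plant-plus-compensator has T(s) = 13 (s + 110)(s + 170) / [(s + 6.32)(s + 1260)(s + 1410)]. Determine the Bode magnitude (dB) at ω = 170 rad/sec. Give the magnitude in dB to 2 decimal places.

-53.72 dB

|j170 + 110| = √(170² + 110²) = 202.5
|j170 + 170| = √(170² + 170²) = 240.4
|j170 + 6.32| = √(170² + 6.32²) = 170.1
|j170 + 1260| = √(170² + 1260²) = 1271
|j170 + 1410| = √(170² + 1410²) = 1420
|T(j170)| = 13 × 202.5 × 240.4 / (170.1 × 1271 × 1420) = 0.0020602
20 log₁₀(0.0020602) = -53.722 dB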